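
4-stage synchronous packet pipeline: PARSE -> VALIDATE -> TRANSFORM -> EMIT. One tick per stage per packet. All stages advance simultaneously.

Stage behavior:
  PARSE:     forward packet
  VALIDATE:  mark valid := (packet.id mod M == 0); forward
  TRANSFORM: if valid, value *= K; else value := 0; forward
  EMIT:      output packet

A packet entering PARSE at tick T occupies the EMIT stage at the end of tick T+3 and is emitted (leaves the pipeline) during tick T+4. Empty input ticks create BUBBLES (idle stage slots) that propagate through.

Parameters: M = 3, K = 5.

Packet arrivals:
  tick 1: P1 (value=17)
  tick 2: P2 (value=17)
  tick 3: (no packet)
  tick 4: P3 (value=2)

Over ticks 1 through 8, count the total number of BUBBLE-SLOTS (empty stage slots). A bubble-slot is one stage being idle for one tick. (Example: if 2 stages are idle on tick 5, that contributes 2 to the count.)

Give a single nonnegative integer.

Tick 1: [PARSE:P1(v=17,ok=F), VALIDATE:-, TRANSFORM:-, EMIT:-] out:-; bubbles=3
Tick 2: [PARSE:P2(v=17,ok=F), VALIDATE:P1(v=17,ok=F), TRANSFORM:-, EMIT:-] out:-; bubbles=2
Tick 3: [PARSE:-, VALIDATE:P2(v=17,ok=F), TRANSFORM:P1(v=0,ok=F), EMIT:-] out:-; bubbles=2
Tick 4: [PARSE:P3(v=2,ok=F), VALIDATE:-, TRANSFORM:P2(v=0,ok=F), EMIT:P1(v=0,ok=F)] out:-; bubbles=1
Tick 5: [PARSE:-, VALIDATE:P3(v=2,ok=T), TRANSFORM:-, EMIT:P2(v=0,ok=F)] out:P1(v=0); bubbles=2
Tick 6: [PARSE:-, VALIDATE:-, TRANSFORM:P3(v=10,ok=T), EMIT:-] out:P2(v=0); bubbles=3
Tick 7: [PARSE:-, VALIDATE:-, TRANSFORM:-, EMIT:P3(v=10,ok=T)] out:-; bubbles=3
Tick 8: [PARSE:-, VALIDATE:-, TRANSFORM:-, EMIT:-] out:P3(v=10); bubbles=4
Total bubble-slots: 20

Answer: 20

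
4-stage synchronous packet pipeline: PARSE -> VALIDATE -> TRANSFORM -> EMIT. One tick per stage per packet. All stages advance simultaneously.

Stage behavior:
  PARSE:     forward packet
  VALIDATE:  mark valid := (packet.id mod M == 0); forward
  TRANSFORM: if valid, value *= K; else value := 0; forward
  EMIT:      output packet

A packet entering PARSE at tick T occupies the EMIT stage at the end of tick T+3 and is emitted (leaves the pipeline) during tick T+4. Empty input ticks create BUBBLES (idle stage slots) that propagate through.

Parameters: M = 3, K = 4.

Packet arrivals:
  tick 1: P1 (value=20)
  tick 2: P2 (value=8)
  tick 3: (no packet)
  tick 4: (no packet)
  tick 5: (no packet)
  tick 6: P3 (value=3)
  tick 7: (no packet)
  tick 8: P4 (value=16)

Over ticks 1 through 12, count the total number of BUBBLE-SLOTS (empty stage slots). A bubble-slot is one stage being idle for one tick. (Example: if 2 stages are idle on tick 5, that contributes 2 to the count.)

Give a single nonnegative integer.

Tick 1: [PARSE:P1(v=20,ok=F), VALIDATE:-, TRANSFORM:-, EMIT:-] out:-; bubbles=3
Tick 2: [PARSE:P2(v=8,ok=F), VALIDATE:P1(v=20,ok=F), TRANSFORM:-, EMIT:-] out:-; bubbles=2
Tick 3: [PARSE:-, VALIDATE:P2(v=8,ok=F), TRANSFORM:P1(v=0,ok=F), EMIT:-] out:-; bubbles=2
Tick 4: [PARSE:-, VALIDATE:-, TRANSFORM:P2(v=0,ok=F), EMIT:P1(v=0,ok=F)] out:-; bubbles=2
Tick 5: [PARSE:-, VALIDATE:-, TRANSFORM:-, EMIT:P2(v=0,ok=F)] out:P1(v=0); bubbles=3
Tick 6: [PARSE:P3(v=3,ok=F), VALIDATE:-, TRANSFORM:-, EMIT:-] out:P2(v=0); bubbles=3
Tick 7: [PARSE:-, VALIDATE:P3(v=3,ok=T), TRANSFORM:-, EMIT:-] out:-; bubbles=3
Tick 8: [PARSE:P4(v=16,ok=F), VALIDATE:-, TRANSFORM:P3(v=12,ok=T), EMIT:-] out:-; bubbles=2
Tick 9: [PARSE:-, VALIDATE:P4(v=16,ok=F), TRANSFORM:-, EMIT:P3(v=12,ok=T)] out:-; bubbles=2
Tick 10: [PARSE:-, VALIDATE:-, TRANSFORM:P4(v=0,ok=F), EMIT:-] out:P3(v=12); bubbles=3
Tick 11: [PARSE:-, VALIDATE:-, TRANSFORM:-, EMIT:P4(v=0,ok=F)] out:-; bubbles=3
Tick 12: [PARSE:-, VALIDATE:-, TRANSFORM:-, EMIT:-] out:P4(v=0); bubbles=4
Total bubble-slots: 32

Answer: 32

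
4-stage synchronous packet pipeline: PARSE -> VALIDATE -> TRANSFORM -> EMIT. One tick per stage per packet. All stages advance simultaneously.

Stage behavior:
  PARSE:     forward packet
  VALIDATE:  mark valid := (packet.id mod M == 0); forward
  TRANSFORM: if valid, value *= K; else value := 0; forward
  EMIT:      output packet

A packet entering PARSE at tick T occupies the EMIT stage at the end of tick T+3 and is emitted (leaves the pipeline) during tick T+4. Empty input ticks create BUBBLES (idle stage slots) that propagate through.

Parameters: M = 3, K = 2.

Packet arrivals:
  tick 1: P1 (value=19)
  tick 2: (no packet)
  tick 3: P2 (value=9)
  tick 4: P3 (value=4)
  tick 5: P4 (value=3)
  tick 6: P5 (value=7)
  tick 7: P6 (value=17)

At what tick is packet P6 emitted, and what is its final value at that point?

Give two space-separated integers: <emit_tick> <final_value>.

Tick 1: [PARSE:P1(v=19,ok=F), VALIDATE:-, TRANSFORM:-, EMIT:-] out:-; in:P1
Tick 2: [PARSE:-, VALIDATE:P1(v=19,ok=F), TRANSFORM:-, EMIT:-] out:-; in:-
Tick 3: [PARSE:P2(v=9,ok=F), VALIDATE:-, TRANSFORM:P1(v=0,ok=F), EMIT:-] out:-; in:P2
Tick 4: [PARSE:P3(v=4,ok=F), VALIDATE:P2(v=9,ok=F), TRANSFORM:-, EMIT:P1(v=0,ok=F)] out:-; in:P3
Tick 5: [PARSE:P4(v=3,ok=F), VALIDATE:P3(v=4,ok=T), TRANSFORM:P2(v=0,ok=F), EMIT:-] out:P1(v=0); in:P4
Tick 6: [PARSE:P5(v=7,ok=F), VALIDATE:P4(v=3,ok=F), TRANSFORM:P3(v=8,ok=T), EMIT:P2(v=0,ok=F)] out:-; in:P5
Tick 7: [PARSE:P6(v=17,ok=F), VALIDATE:P5(v=7,ok=F), TRANSFORM:P4(v=0,ok=F), EMIT:P3(v=8,ok=T)] out:P2(v=0); in:P6
Tick 8: [PARSE:-, VALIDATE:P6(v=17,ok=T), TRANSFORM:P5(v=0,ok=F), EMIT:P4(v=0,ok=F)] out:P3(v=8); in:-
Tick 9: [PARSE:-, VALIDATE:-, TRANSFORM:P6(v=34,ok=T), EMIT:P5(v=0,ok=F)] out:P4(v=0); in:-
Tick 10: [PARSE:-, VALIDATE:-, TRANSFORM:-, EMIT:P6(v=34,ok=T)] out:P5(v=0); in:-
Tick 11: [PARSE:-, VALIDATE:-, TRANSFORM:-, EMIT:-] out:P6(v=34); in:-
P6: arrives tick 7, valid=True (id=6, id%3=0), emit tick 11, final value 34

Answer: 11 34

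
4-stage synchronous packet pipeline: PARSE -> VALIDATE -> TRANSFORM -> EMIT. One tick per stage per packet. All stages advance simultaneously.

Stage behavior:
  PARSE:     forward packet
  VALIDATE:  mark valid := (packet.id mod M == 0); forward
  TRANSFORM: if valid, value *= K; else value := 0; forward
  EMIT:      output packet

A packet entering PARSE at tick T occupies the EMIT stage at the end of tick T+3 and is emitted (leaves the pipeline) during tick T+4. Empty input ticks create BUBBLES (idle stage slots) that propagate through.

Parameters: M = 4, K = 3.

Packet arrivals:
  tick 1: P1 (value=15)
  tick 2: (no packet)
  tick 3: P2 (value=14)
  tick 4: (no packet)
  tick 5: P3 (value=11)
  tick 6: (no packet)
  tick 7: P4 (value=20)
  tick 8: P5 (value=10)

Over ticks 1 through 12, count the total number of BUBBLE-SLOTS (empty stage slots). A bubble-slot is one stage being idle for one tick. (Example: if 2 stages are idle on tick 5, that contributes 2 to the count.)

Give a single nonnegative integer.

Answer: 28

Derivation:
Tick 1: [PARSE:P1(v=15,ok=F), VALIDATE:-, TRANSFORM:-, EMIT:-] out:-; bubbles=3
Tick 2: [PARSE:-, VALIDATE:P1(v=15,ok=F), TRANSFORM:-, EMIT:-] out:-; bubbles=3
Tick 3: [PARSE:P2(v=14,ok=F), VALIDATE:-, TRANSFORM:P1(v=0,ok=F), EMIT:-] out:-; bubbles=2
Tick 4: [PARSE:-, VALIDATE:P2(v=14,ok=F), TRANSFORM:-, EMIT:P1(v=0,ok=F)] out:-; bubbles=2
Tick 5: [PARSE:P3(v=11,ok=F), VALIDATE:-, TRANSFORM:P2(v=0,ok=F), EMIT:-] out:P1(v=0); bubbles=2
Tick 6: [PARSE:-, VALIDATE:P3(v=11,ok=F), TRANSFORM:-, EMIT:P2(v=0,ok=F)] out:-; bubbles=2
Tick 7: [PARSE:P4(v=20,ok=F), VALIDATE:-, TRANSFORM:P3(v=0,ok=F), EMIT:-] out:P2(v=0); bubbles=2
Tick 8: [PARSE:P5(v=10,ok=F), VALIDATE:P4(v=20,ok=T), TRANSFORM:-, EMIT:P3(v=0,ok=F)] out:-; bubbles=1
Tick 9: [PARSE:-, VALIDATE:P5(v=10,ok=F), TRANSFORM:P4(v=60,ok=T), EMIT:-] out:P3(v=0); bubbles=2
Tick 10: [PARSE:-, VALIDATE:-, TRANSFORM:P5(v=0,ok=F), EMIT:P4(v=60,ok=T)] out:-; bubbles=2
Tick 11: [PARSE:-, VALIDATE:-, TRANSFORM:-, EMIT:P5(v=0,ok=F)] out:P4(v=60); bubbles=3
Tick 12: [PARSE:-, VALIDATE:-, TRANSFORM:-, EMIT:-] out:P5(v=0); bubbles=4
Total bubble-slots: 28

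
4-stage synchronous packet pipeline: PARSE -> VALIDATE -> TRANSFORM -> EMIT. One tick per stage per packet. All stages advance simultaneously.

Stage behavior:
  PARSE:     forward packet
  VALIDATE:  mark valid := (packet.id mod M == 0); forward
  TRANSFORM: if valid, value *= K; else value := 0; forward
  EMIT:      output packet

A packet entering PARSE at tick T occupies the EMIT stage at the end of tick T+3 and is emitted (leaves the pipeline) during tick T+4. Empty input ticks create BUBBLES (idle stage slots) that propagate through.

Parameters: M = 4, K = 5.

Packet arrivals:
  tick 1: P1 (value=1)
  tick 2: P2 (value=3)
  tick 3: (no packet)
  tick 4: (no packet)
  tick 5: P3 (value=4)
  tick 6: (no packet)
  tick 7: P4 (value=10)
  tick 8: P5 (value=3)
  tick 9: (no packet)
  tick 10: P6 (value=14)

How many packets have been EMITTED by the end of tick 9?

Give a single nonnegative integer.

Tick 1: [PARSE:P1(v=1,ok=F), VALIDATE:-, TRANSFORM:-, EMIT:-] out:-; in:P1
Tick 2: [PARSE:P2(v=3,ok=F), VALIDATE:P1(v=1,ok=F), TRANSFORM:-, EMIT:-] out:-; in:P2
Tick 3: [PARSE:-, VALIDATE:P2(v=3,ok=F), TRANSFORM:P1(v=0,ok=F), EMIT:-] out:-; in:-
Tick 4: [PARSE:-, VALIDATE:-, TRANSFORM:P2(v=0,ok=F), EMIT:P1(v=0,ok=F)] out:-; in:-
Tick 5: [PARSE:P3(v=4,ok=F), VALIDATE:-, TRANSFORM:-, EMIT:P2(v=0,ok=F)] out:P1(v=0); in:P3
Tick 6: [PARSE:-, VALIDATE:P3(v=4,ok=F), TRANSFORM:-, EMIT:-] out:P2(v=0); in:-
Tick 7: [PARSE:P4(v=10,ok=F), VALIDATE:-, TRANSFORM:P3(v=0,ok=F), EMIT:-] out:-; in:P4
Tick 8: [PARSE:P5(v=3,ok=F), VALIDATE:P4(v=10,ok=T), TRANSFORM:-, EMIT:P3(v=0,ok=F)] out:-; in:P5
Tick 9: [PARSE:-, VALIDATE:P5(v=3,ok=F), TRANSFORM:P4(v=50,ok=T), EMIT:-] out:P3(v=0); in:-
Emitted by tick 9: ['P1', 'P2', 'P3']

Answer: 3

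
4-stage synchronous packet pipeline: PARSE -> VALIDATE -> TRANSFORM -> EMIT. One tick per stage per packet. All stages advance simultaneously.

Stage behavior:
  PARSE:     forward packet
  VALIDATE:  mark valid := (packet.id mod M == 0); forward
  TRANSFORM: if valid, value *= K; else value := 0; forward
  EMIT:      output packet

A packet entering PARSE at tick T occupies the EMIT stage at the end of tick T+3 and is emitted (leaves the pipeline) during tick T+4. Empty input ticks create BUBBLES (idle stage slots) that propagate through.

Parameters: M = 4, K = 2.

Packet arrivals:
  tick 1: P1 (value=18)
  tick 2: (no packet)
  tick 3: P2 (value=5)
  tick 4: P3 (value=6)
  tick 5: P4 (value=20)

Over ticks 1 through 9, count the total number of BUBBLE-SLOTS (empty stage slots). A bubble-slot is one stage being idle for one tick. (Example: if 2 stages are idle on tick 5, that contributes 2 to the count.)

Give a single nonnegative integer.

Answer: 20

Derivation:
Tick 1: [PARSE:P1(v=18,ok=F), VALIDATE:-, TRANSFORM:-, EMIT:-] out:-; bubbles=3
Tick 2: [PARSE:-, VALIDATE:P1(v=18,ok=F), TRANSFORM:-, EMIT:-] out:-; bubbles=3
Tick 3: [PARSE:P2(v=5,ok=F), VALIDATE:-, TRANSFORM:P1(v=0,ok=F), EMIT:-] out:-; bubbles=2
Tick 4: [PARSE:P3(v=6,ok=F), VALIDATE:P2(v=5,ok=F), TRANSFORM:-, EMIT:P1(v=0,ok=F)] out:-; bubbles=1
Tick 5: [PARSE:P4(v=20,ok=F), VALIDATE:P3(v=6,ok=F), TRANSFORM:P2(v=0,ok=F), EMIT:-] out:P1(v=0); bubbles=1
Tick 6: [PARSE:-, VALIDATE:P4(v=20,ok=T), TRANSFORM:P3(v=0,ok=F), EMIT:P2(v=0,ok=F)] out:-; bubbles=1
Tick 7: [PARSE:-, VALIDATE:-, TRANSFORM:P4(v=40,ok=T), EMIT:P3(v=0,ok=F)] out:P2(v=0); bubbles=2
Tick 8: [PARSE:-, VALIDATE:-, TRANSFORM:-, EMIT:P4(v=40,ok=T)] out:P3(v=0); bubbles=3
Tick 9: [PARSE:-, VALIDATE:-, TRANSFORM:-, EMIT:-] out:P4(v=40); bubbles=4
Total bubble-slots: 20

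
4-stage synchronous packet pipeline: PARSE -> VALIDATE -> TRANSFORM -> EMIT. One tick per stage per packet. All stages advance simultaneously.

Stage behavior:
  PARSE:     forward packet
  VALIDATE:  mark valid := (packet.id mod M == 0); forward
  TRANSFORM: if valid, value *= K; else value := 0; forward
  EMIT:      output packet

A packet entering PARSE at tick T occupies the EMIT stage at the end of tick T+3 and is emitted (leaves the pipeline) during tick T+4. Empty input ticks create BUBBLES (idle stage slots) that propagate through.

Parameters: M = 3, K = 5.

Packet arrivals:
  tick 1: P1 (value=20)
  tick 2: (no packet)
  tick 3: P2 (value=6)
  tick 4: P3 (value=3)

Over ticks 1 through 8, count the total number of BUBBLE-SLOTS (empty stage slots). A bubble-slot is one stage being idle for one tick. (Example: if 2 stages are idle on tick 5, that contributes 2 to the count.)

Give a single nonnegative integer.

Answer: 20

Derivation:
Tick 1: [PARSE:P1(v=20,ok=F), VALIDATE:-, TRANSFORM:-, EMIT:-] out:-; bubbles=3
Tick 2: [PARSE:-, VALIDATE:P1(v=20,ok=F), TRANSFORM:-, EMIT:-] out:-; bubbles=3
Tick 3: [PARSE:P2(v=6,ok=F), VALIDATE:-, TRANSFORM:P1(v=0,ok=F), EMIT:-] out:-; bubbles=2
Tick 4: [PARSE:P3(v=3,ok=F), VALIDATE:P2(v=6,ok=F), TRANSFORM:-, EMIT:P1(v=0,ok=F)] out:-; bubbles=1
Tick 5: [PARSE:-, VALIDATE:P3(v=3,ok=T), TRANSFORM:P2(v=0,ok=F), EMIT:-] out:P1(v=0); bubbles=2
Tick 6: [PARSE:-, VALIDATE:-, TRANSFORM:P3(v=15,ok=T), EMIT:P2(v=0,ok=F)] out:-; bubbles=2
Tick 7: [PARSE:-, VALIDATE:-, TRANSFORM:-, EMIT:P3(v=15,ok=T)] out:P2(v=0); bubbles=3
Tick 8: [PARSE:-, VALIDATE:-, TRANSFORM:-, EMIT:-] out:P3(v=15); bubbles=4
Total bubble-slots: 20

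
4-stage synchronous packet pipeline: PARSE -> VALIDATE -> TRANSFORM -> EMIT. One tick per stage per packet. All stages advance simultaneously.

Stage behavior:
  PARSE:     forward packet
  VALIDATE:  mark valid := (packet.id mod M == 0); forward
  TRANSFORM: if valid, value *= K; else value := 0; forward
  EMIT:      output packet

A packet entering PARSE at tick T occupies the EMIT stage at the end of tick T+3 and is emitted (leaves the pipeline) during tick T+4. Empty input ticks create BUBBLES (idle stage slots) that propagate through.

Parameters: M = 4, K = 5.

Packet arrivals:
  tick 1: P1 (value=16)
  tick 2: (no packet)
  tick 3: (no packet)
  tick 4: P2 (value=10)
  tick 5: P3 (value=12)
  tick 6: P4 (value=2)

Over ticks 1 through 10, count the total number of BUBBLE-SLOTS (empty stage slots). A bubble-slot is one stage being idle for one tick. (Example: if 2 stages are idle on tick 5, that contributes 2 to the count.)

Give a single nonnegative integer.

Tick 1: [PARSE:P1(v=16,ok=F), VALIDATE:-, TRANSFORM:-, EMIT:-] out:-; bubbles=3
Tick 2: [PARSE:-, VALIDATE:P1(v=16,ok=F), TRANSFORM:-, EMIT:-] out:-; bubbles=3
Tick 3: [PARSE:-, VALIDATE:-, TRANSFORM:P1(v=0,ok=F), EMIT:-] out:-; bubbles=3
Tick 4: [PARSE:P2(v=10,ok=F), VALIDATE:-, TRANSFORM:-, EMIT:P1(v=0,ok=F)] out:-; bubbles=2
Tick 5: [PARSE:P3(v=12,ok=F), VALIDATE:P2(v=10,ok=F), TRANSFORM:-, EMIT:-] out:P1(v=0); bubbles=2
Tick 6: [PARSE:P4(v=2,ok=F), VALIDATE:P3(v=12,ok=F), TRANSFORM:P2(v=0,ok=F), EMIT:-] out:-; bubbles=1
Tick 7: [PARSE:-, VALIDATE:P4(v=2,ok=T), TRANSFORM:P3(v=0,ok=F), EMIT:P2(v=0,ok=F)] out:-; bubbles=1
Tick 8: [PARSE:-, VALIDATE:-, TRANSFORM:P4(v=10,ok=T), EMIT:P3(v=0,ok=F)] out:P2(v=0); bubbles=2
Tick 9: [PARSE:-, VALIDATE:-, TRANSFORM:-, EMIT:P4(v=10,ok=T)] out:P3(v=0); bubbles=3
Tick 10: [PARSE:-, VALIDATE:-, TRANSFORM:-, EMIT:-] out:P4(v=10); bubbles=4
Total bubble-slots: 24

Answer: 24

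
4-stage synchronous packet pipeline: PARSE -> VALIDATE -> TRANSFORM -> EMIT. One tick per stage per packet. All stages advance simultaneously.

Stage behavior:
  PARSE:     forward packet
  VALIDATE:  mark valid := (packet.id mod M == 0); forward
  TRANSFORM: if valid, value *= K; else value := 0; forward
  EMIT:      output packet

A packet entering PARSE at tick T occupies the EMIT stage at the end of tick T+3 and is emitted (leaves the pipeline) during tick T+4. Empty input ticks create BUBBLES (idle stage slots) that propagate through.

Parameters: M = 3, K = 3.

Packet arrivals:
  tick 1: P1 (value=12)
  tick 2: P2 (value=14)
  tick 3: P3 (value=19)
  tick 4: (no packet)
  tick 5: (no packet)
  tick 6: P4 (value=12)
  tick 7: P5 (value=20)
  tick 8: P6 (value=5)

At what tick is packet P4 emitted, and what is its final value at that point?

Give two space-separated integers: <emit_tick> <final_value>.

Answer: 10 0

Derivation:
Tick 1: [PARSE:P1(v=12,ok=F), VALIDATE:-, TRANSFORM:-, EMIT:-] out:-; in:P1
Tick 2: [PARSE:P2(v=14,ok=F), VALIDATE:P1(v=12,ok=F), TRANSFORM:-, EMIT:-] out:-; in:P2
Tick 3: [PARSE:P3(v=19,ok=F), VALIDATE:P2(v=14,ok=F), TRANSFORM:P1(v=0,ok=F), EMIT:-] out:-; in:P3
Tick 4: [PARSE:-, VALIDATE:P3(v=19,ok=T), TRANSFORM:P2(v=0,ok=F), EMIT:P1(v=0,ok=F)] out:-; in:-
Tick 5: [PARSE:-, VALIDATE:-, TRANSFORM:P3(v=57,ok=T), EMIT:P2(v=0,ok=F)] out:P1(v=0); in:-
Tick 6: [PARSE:P4(v=12,ok=F), VALIDATE:-, TRANSFORM:-, EMIT:P3(v=57,ok=T)] out:P2(v=0); in:P4
Tick 7: [PARSE:P5(v=20,ok=F), VALIDATE:P4(v=12,ok=F), TRANSFORM:-, EMIT:-] out:P3(v=57); in:P5
Tick 8: [PARSE:P6(v=5,ok=F), VALIDATE:P5(v=20,ok=F), TRANSFORM:P4(v=0,ok=F), EMIT:-] out:-; in:P6
Tick 9: [PARSE:-, VALIDATE:P6(v=5,ok=T), TRANSFORM:P5(v=0,ok=F), EMIT:P4(v=0,ok=F)] out:-; in:-
Tick 10: [PARSE:-, VALIDATE:-, TRANSFORM:P6(v=15,ok=T), EMIT:P5(v=0,ok=F)] out:P4(v=0); in:-
Tick 11: [PARSE:-, VALIDATE:-, TRANSFORM:-, EMIT:P6(v=15,ok=T)] out:P5(v=0); in:-
Tick 12: [PARSE:-, VALIDATE:-, TRANSFORM:-, EMIT:-] out:P6(v=15); in:-
P4: arrives tick 6, valid=False (id=4, id%3=1), emit tick 10, final value 0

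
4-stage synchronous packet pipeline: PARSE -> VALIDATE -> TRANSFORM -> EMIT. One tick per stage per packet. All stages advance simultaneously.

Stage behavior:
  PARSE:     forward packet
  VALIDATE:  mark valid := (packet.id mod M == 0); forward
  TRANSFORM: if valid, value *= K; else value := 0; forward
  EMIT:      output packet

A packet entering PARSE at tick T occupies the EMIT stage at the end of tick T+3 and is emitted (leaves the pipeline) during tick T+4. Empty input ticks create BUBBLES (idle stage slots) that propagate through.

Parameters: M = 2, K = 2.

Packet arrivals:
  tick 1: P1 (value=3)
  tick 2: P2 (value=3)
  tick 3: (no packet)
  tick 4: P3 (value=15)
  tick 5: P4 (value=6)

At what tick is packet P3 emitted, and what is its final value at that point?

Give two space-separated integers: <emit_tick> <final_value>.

Answer: 8 0

Derivation:
Tick 1: [PARSE:P1(v=3,ok=F), VALIDATE:-, TRANSFORM:-, EMIT:-] out:-; in:P1
Tick 2: [PARSE:P2(v=3,ok=F), VALIDATE:P1(v=3,ok=F), TRANSFORM:-, EMIT:-] out:-; in:P2
Tick 3: [PARSE:-, VALIDATE:P2(v=3,ok=T), TRANSFORM:P1(v=0,ok=F), EMIT:-] out:-; in:-
Tick 4: [PARSE:P3(v=15,ok=F), VALIDATE:-, TRANSFORM:P2(v=6,ok=T), EMIT:P1(v=0,ok=F)] out:-; in:P3
Tick 5: [PARSE:P4(v=6,ok=F), VALIDATE:P3(v=15,ok=F), TRANSFORM:-, EMIT:P2(v=6,ok=T)] out:P1(v=0); in:P4
Tick 6: [PARSE:-, VALIDATE:P4(v=6,ok=T), TRANSFORM:P3(v=0,ok=F), EMIT:-] out:P2(v=6); in:-
Tick 7: [PARSE:-, VALIDATE:-, TRANSFORM:P4(v=12,ok=T), EMIT:P3(v=0,ok=F)] out:-; in:-
Tick 8: [PARSE:-, VALIDATE:-, TRANSFORM:-, EMIT:P4(v=12,ok=T)] out:P3(v=0); in:-
Tick 9: [PARSE:-, VALIDATE:-, TRANSFORM:-, EMIT:-] out:P4(v=12); in:-
P3: arrives tick 4, valid=False (id=3, id%2=1), emit tick 8, final value 0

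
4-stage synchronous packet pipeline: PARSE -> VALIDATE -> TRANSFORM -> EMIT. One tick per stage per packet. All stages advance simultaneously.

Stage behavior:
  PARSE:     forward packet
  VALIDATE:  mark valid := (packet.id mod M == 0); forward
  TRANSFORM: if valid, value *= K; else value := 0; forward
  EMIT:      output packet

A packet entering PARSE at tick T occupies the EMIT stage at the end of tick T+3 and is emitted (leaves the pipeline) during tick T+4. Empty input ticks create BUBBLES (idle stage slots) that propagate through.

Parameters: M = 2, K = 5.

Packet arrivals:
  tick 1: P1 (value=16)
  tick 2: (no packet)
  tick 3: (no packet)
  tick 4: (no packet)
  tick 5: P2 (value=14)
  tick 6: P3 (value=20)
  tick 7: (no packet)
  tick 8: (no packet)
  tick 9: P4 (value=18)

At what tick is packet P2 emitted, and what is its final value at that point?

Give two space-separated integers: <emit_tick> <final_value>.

Answer: 9 70

Derivation:
Tick 1: [PARSE:P1(v=16,ok=F), VALIDATE:-, TRANSFORM:-, EMIT:-] out:-; in:P1
Tick 2: [PARSE:-, VALIDATE:P1(v=16,ok=F), TRANSFORM:-, EMIT:-] out:-; in:-
Tick 3: [PARSE:-, VALIDATE:-, TRANSFORM:P1(v=0,ok=F), EMIT:-] out:-; in:-
Tick 4: [PARSE:-, VALIDATE:-, TRANSFORM:-, EMIT:P1(v=0,ok=F)] out:-; in:-
Tick 5: [PARSE:P2(v=14,ok=F), VALIDATE:-, TRANSFORM:-, EMIT:-] out:P1(v=0); in:P2
Tick 6: [PARSE:P3(v=20,ok=F), VALIDATE:P2(v=14,ok=T), TRANSFORM:-, EMIT:-] out:-; in:P3
Tick 7: [PARSE:-, VALIDATE:P3(v=20,ok=F), TRANSFORM:P2(v=70,ok=T), EMIT:-] out:-; in:-
Tick 8: [PARSE:-, VALIDATE:-, TRANSFORM:P3(v=0,ok=F), EMIT:P2(v=70,ok=T)] out:-; in:-
Tick 9: [PARSE:P4(v=18,ok=F), VALIDATE:-, TRANSFORM:-, EMIT:P3(v=0,ok=F)] out:P2(v=70); in:P4
Tick 10: [PARSE:-, VALIDATE:P4(v=18,ok=T), TRANSFORM:-, EMIT:-] out:P3(v=0); in:-
Tick 11: [PARSE:-, VALIDATE:-, TRANSFORM:P4(v=90,ok=T), EMIT:-] out:-; in:-
Tick 12: [PARSE:-, VALIDATE:-, TRANSFORM:-, EMIT:P4(v=90,ok=T)] out:-; in:-
Tick 13: [PARSE:-, VALIDATE:-, TRANSFORM:-, EMIT:-] out:P4(v=90); in:-
P2: arrives tick 5, valid=True (id=2, id%2=0), emit tick 9, final value 70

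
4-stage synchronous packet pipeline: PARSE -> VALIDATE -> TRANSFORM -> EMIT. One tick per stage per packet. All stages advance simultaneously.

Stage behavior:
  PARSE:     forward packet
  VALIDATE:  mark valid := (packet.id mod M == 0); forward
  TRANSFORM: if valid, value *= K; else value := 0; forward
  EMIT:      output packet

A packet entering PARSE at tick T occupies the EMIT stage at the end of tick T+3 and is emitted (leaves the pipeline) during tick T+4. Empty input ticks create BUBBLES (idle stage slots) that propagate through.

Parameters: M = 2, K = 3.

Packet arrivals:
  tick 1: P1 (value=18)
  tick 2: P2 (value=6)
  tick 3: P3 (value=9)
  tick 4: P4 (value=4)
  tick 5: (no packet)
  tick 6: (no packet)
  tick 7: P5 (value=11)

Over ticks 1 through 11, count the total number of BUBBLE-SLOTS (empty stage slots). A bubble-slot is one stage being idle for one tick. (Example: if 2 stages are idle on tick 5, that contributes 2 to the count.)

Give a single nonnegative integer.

Answer: 24

Derivation:
Tick 1: [PARSE:P1(v=18,ok=F), VALIDATE:-, TRANSFORM:-, EMIT:-] out:-; bubbles=3
Tick 2: [PARSE:P2(v=6,ok=F), VALIDATE:P1(v=18,ok=F), TRANSFORM:-, EMIT:-] out:-; bubbles=2
Tick 3: [PARSE:P3(v=9,ok=F), VALIDATE:P2(v=6,ok=T), TRANSFORM:P1(v=0,ok=F), EMIT:-] out:-; bubbles=1
Tick 4: [PARSE:P4(v=4,ok=F), VALIDATE:P3(v=9,ok=F), TRANSFORM:P2(v=18,ok=T), EMIT:P1(v=0,ok=F)] out:-; bubbles=0
Tick 5: [PARSE:-, VALIDATE:P4(v=4,ok=T), TRANSFORM:P3(v=0,ok=F), EMIT:P2(v=18,ok=T)] out:P1(v=0); bubbles=1
Tick 6: [PARSE:-, VALIDATE:-, TRANSFORM:P4(v=12,ok=T), EMIT:P3(v=0,ok=F)] out:P2(v=18); bubbles=2
Tick 7: [PARSE:P5(v=11,ok=F), VALIDATE:-, TRANSFORM:-, EMIT:P4(v=12,ok=T)] out:P3(v=0); bubbles=2
Tick 8: [PARSE:-, VALIDATE:P5(v=11,ok=F), TRANSFORM:-, EMIT:-] out:P4(v=12); bubbles=3
Tick 9: [PARSE:-, VALIDATE:-, TRANSFORM:P5(v=0,ok=F), EMIT:-] out:-; bubbles=3
Tick 10: [PARSE:-, VALIDATE:-, TRANSFORM:-, EMIT:P5(v=0,ok=F)] out:-; bubbles=3
Tick 11: [PARSE:-, VALIDATE:-, TRANSFORM:-, EMIT:-] out:P5(v=0); bubbles=4
Total bubble-slots: 24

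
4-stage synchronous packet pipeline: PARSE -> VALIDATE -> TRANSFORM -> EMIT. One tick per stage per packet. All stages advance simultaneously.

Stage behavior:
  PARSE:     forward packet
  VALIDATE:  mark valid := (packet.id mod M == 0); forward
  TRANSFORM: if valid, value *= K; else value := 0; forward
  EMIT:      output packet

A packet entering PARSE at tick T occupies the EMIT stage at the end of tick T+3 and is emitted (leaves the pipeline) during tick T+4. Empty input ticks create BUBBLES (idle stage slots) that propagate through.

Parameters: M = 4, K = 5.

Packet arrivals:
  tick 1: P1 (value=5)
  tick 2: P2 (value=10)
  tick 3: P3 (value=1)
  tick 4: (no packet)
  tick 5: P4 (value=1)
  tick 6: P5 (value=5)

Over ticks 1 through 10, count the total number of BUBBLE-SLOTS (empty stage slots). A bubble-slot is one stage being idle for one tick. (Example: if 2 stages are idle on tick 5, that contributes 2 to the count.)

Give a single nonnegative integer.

Answer: 20

Derivation:
Tick 1: [PARSE:P1(v=5,ok=F), VALIDATE:-, TRANSFORM:-, EMIT:-] out:-; bubbles=3
Tick 2: [PARSE:P2(v=10,ok=F), VALIDATE:P1(v=5,ok=F), TRANSFORM:-, EMIT:-] out:-; bubbles=2
Tick 3: [PARSE:P3(v=1,ok=F), VALIDATE:P2(v=10,ok=F), TRANSFORM:P1(v=0,ok=F), EMIT:-] out:-; bubbles=1
Tick 4: [PARSE:-, VALIDATE:P3(v=1,ok=F), TRANSFORM:P2(v=0,ok=F), EMIT:P1(v=0,ok=F)] out:-; bubbles=1
Tick 5: [PARSE:P4(v=1,ok=F), VALIDATE:-, TRANSFORM:P3(v=0,ok=F), EMIT:P2(v=0,ok=F)] out:P1(v=0); bubbles=1
Tick 6: [PARSE:P5(v=5,ok=F), VALIDATE:P4(v=1,ok=T), TRANSFORM:-, EMIT:P3(v=0,ok=F)] out:P2(v=0); bubbles=1
Tick 7: [PARSE:-, VALIDATE:P5(v=5,ok=F), TRANSFORM:P4(v=5,ok=T), EMIT:-] out:P3(v=0); bubbles=2
Tick 8: [PARSE:-, VALIDATE:-, TRANSFORM:P5(v=0,ok=F), EMIT:P4(v=5,ok=T)] out:-; bubbles=2
Tick 9: [PARSE:-, VALIDATE:-, TRANSFORM:-, EMIT:P5(v=0,ok=F)] out:P4(v=5); bubbles=3
Tick 10: [PARSE:-, VALIDATE:-, TRANSFORM:-, EMIT:-] out:P5(v=0); bubbles=4
Total bubble-slots: 20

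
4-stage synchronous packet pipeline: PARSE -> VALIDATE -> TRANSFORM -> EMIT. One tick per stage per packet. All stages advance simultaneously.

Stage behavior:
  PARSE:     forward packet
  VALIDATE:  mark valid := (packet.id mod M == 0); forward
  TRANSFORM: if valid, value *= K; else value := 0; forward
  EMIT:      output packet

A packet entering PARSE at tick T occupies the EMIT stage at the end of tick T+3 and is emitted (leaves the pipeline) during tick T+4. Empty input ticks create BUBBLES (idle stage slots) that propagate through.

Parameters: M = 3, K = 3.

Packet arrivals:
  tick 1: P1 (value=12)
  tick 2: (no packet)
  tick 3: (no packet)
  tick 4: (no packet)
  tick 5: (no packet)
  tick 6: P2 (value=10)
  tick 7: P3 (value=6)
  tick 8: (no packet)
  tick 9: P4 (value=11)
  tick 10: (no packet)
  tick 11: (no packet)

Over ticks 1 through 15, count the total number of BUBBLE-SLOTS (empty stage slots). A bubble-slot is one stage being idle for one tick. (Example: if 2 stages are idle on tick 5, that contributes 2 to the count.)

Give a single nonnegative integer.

Answer: 44

Derivation:
Tick 1: [PARSE:P1(v=12,ok=F), VALIDATE:-, TRANSFORM:-, EMIT:-] out:-; bubbles=3
Tick 2: [PARSE:-, VALIDATE:P1(v=12,ok=F), TRANSFORM:-, EMIT:-] out:-; bubbles=3
Tick 3: [PARSE:-, VALIDATE:-, TRANSFORM:P1(v=0,ok=F), EMIT:-] out:-; bubbles=3
Tick 4: [PARSE:-, VALIDATE:-, TRANSFORM:-, EMIT:P1(v=0,ok=F)] out:-; bubbles=3
Tick 5: [PARSE:-, VALIDATE:-, TRANSFORM:-, EMIT:-] out:P1(v=0); bubbles=4
Tick 6: [PARSE:P2(v=10,ok=F), VALIDATE:-, TRANSFORM:-, EMIT:-] out:-; bubbles=3
Tick 7: [PARSE:P3(v=6,ok=F), VALIDATE:P2(v=10,ok=F), TRANSFORM:-, EMIT:-] out:-; bubbles=2
Tick 8: [PARSE:-, VALIDATE:P3(v=6,ok=T), TRANSFORM:P2(v=0,ok=F), EMIT:-] out:-; bubbles=2
Tick 9: [PARSE:P4(v=11,ok=F), VALIDATE:-, TRANSFORM:P3(v=18,ok=T), EMIT:P2(v=0,ok=F)] out:-; bubbles=1
Tick 10: [PARSE:-, VALIDATE:P4(v=11,ok=F), TRANSFORM:-, EMIT:P3(v=18,ok=T)] out:P2(v=0); bubbles=2
Tick 11: [PARSE:-, VALIDATE:-, TRANSFORM:P4(v=0,ok=F), EMIT:-] out:P3(v=18); bubbles=3
Tick 12: [PARSE:-, VALIDATE:-, TRANSFORM:-, EMIT:P4(v=0,ok=F)] out:-; bubbles=3
Tick 13: [PARSE:-, VALIDATE:-, TRANSFORM:-, EMIT:-] out:P4(v=0); bubbles=4
Tick 14: [PARSE:-, VALIDATE:-, TRANSFORM:-, EMIT:-] out:-; bubbles=4
Tick 15: [PARSE:-, VALIDATE:-, TRANSFORM:-, EMIT:-] out:-; bubbles=4
Total bubble-slots: 44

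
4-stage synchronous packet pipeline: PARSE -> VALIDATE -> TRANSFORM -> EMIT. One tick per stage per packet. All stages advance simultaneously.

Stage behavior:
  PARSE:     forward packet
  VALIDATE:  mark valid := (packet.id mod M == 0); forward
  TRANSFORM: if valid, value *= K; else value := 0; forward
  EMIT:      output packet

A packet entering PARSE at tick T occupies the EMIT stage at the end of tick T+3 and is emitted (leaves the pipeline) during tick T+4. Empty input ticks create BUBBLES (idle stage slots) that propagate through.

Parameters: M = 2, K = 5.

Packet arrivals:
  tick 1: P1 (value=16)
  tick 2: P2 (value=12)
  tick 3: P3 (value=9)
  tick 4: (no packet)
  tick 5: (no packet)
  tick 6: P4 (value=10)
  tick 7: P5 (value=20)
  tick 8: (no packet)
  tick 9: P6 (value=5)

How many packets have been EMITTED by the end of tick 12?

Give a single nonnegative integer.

Answer: 5

Derivation:
Tick 1: [PARSE:P1(v=16,ok=F), VALIDATE:-, TRANSFORM:-, EMIT:-] out:-; in:P1
Tick 2: [PARSE:P2(v=12,ok=F), VALIDATE:P1(v=16,ok=F), TRANSFORM:-, EMIT:-] out:-; in:P2
Tick 3: [PARSE:P3(v=9,ok=F), VALIDATE:P2(v=12,ok=T), TRANSFORM:P1(v=0,ok=F), EMIT:-] out:-; in:P3
Tick 4: [PARSE:-, VALIDATE:P3(v=9,ok=F), TRANSFORM:P2(v=60,ok=T), EMIT:P1(v=0,ok=F)] out:-; in:-
Tick 5: [PARSE:-, VALIDATE:-, TRANSFORM:P3(v=0,ok=F), EMIT:P2(v=60,ok=T)] out:P1(v=0); in:-
Tick 6: [PARSE:P4(v=10,ok=F), VALIDATE:-, TRANSFORM:-, EMIT:P3(v=0,ok=F)] out:P2(v=60); in:P4
Tick 7: [PARSE:P5(v=20,ok=F), VALIDATE:P4(v=10,ok=T), TRANSFORM:-, EMIT:-] out:P3(v=0); in:P5
Tick 8: [PARSE:-, VALIDATE:P5(v=20,ok=F), TRANSFORM:P4(v=50,ok=T), EMIT:-] out:-; in:-
Tick 9: [PARSE:P6(v=5,ok=F), VALIDATE:-, TRANSFORM:P5(v=0,ok=F), EMIT:P4(v=50,ok=T)] out:-; in:P6
Tick 10: [PARSE:-, VALIDATE:P6(v=5,ok=T), TRANSFORM:-, EMIT:P5(v=0,ok=F)] out:P4(v=50); in:-
Tick 11: [PARSE:-, VALIDATE:-, TRANSFORM:P6(v=25,ok=T), EMIT:-] out:P5(v=0); in:-
Tick 12: [PARSE:-, VALIDATE:-, TRANSFORM:-, EMIT:P6(v=25,ok=T)] out:-; in:-
Emitted by tick 12: ['P1', 'P2', 'P3', 'P4', 'P5']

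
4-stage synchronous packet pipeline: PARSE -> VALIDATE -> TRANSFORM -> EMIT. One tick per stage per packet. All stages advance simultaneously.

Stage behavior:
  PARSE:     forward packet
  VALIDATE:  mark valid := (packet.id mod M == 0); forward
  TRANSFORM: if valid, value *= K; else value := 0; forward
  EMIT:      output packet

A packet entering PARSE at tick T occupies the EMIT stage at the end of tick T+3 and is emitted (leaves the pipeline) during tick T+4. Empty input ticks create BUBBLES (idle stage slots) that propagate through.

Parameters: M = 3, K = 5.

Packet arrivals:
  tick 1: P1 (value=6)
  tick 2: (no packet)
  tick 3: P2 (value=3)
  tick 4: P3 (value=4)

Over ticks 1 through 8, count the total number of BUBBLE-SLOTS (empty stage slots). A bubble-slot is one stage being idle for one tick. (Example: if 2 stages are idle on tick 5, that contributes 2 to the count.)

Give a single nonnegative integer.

Tick 1: [PARSE:P1(v=6,ok=F), VALIDATE:-, TRANSFORM:-, EMIT:-] out:-; bubbles=3
Tick 2: [PARSE:-, VALIDATE:P1(v=6,ok=F), TRANSFORM:-, EMIT:-] out:-; bubbles=3
Tick 3: [PARSE:P2(v=3,ok=F), VALIDATE:-, TRANSFORM:P1(v=0,ok=F), EMIT:-] out:-; bubbles=2
Tick 4: [PARSE:P3(v=4,ok=F), VALIDATE:P2(v=3,ok=F), TRANSFORM:-, EMIT:P1(v=0,ok=F)] out:-; bubbles=1
Tick 5: [PARSE:-, VALIDATE:P3(v=4,ok=T), TRANSFORM:P2(v=0,ok=F), EMIT:-] out:P1(v=0); bubbles=2
Tick 6: [PARSE:-, VALIDATE:-, TRANSFORM:P3(v=20,ok=T), EMIT:P2(v=0,ok=F)] out:-; bubbles=2
Tick 7: [PARSE:-, VALIDATE:-, TRANSFORM:-, EMIT:P3(v=20,ok=T)] out:P2(v=0); bubbles=3
Tick 8: [PARSE:-, VALIDATE:-, TRANSFORM:-, EMIT:-] out:P3(v=20); bubbles=4
Total bubble-slots: 20

Answer: 20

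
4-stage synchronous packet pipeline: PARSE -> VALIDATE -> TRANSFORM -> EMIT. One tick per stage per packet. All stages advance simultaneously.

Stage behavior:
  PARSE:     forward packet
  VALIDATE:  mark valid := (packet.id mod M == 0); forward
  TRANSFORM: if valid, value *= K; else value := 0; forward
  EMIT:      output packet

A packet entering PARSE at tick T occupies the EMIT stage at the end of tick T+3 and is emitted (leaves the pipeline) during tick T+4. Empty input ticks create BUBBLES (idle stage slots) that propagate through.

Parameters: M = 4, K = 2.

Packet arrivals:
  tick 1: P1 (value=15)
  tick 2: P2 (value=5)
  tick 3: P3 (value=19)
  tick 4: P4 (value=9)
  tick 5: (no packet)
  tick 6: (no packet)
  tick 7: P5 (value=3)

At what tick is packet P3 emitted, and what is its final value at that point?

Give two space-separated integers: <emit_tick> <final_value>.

Answer: 7 0

Derivation:
Tick 1: [PARSE:P1(v=15,ok=F), VALIDATE:-, TRANSFORM:-, EMIT:-] out:-; in:P1
Tick 2: [PARSE:P2(v=5,ok=F), VALIDATE:P1(v=15,ok=F), TRANSFORM:-, EMIT:-] out:-; in:P2
Tick 3: [PARSE:P3(v=19,ok=F), VALIDATE:P2(v=5,ok=F), TRANSFORM:P1(v=0,ok=F), EMIT:-] out:-; in:P3
Tick 4: [PARSE:P4(v=9,ok=F), VALIDATE:P3(v=19,ok=F), TRANSFORM:P2(v=0,ok=F), EMIT:P1(v=0,ok=F)] out:-; in:P4
Tick 5: [PARSE:-, VALIDATE:P4(v=9,ok=T), TRANSFORM:P3(v=0,ok=F), EMIT:P2(v=0,ok=F)] out:P1(v=0); in:-
Tick 6: [PARSE:-, VALIDATE:-, TRANSFORM:P4(v=18,ok=T), EMIT:P3(v=0,ok=F)] out:P2(v=0); in:-
Tick 7: [PARSE:P5(v=3,ok=F), VALIDATE:-, TRANSFORM:-, EMIT:P4(v=18,ok=T)] out:P3(v=0); in:P5
Tick 8: [PARSE:-, VALIDATE:P5(v=3,ok=F), TRANSFORM:-, EMIT:-] out:P4(v=18); in:-
Tick 9: [PARSE:-, VALIDATE:-, TRANSFORM:P5(v=0,ok=F), EMIT:-] out:-; in:-
Tick 10: [PARSE:-, VALIDATE:-, TRANSFORM:-, EMIT:P5(v=0,ok=F)] out:-; in:-
Tick 11: [PARSE:-, VALIDATE:-, TRANSFORM:-, EMIT:-] out:P5(v=0); in:-
P3: arrives tick 3, valid=False (id=3, id%4=3), emit tick 7, final value 0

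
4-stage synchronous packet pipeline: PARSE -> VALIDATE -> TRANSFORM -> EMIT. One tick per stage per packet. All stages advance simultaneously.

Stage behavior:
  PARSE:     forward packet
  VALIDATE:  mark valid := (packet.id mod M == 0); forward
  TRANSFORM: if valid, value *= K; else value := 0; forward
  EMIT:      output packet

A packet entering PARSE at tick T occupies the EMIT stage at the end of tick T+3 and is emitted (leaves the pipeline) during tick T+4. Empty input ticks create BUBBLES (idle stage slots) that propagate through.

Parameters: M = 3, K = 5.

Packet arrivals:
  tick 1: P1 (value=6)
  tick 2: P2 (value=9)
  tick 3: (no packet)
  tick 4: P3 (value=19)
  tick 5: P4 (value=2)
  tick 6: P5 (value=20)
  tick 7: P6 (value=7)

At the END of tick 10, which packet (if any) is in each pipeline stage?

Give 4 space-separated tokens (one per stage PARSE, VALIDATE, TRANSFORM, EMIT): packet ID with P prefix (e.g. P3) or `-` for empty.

Tick 1: [PARSE:P1(v=6,ok=F), VALIDATE:-, TRANSFORM:-, EMIT:-] out:-; in:P1
Tick 2: [PARSE:P2(v=9,ok=F), VALIDATE:P1(v=6,ok=F), TRANSFORM:-, EMIT:-] out:-; in:P2
Tick 3: [PARSE:-, VALIDATE:P2(v=9,ok=F), TRANSFORM:P1(v=0,ok=F), EMIT:-] out:-; in:-
Tick 4: [PARSE:P3(v=19,ok=F), VALIDATE:-, TRANSFORM:P2(v=0,ok=F), EMIT:P1(v=0,ok=F)] out:-; in:P3
Tick 5: [PARSE:P4(v=2,ok=F), VALIDATE:P3(v=19,ok=T), TRANSFORM:-, EMIT:P2(v=0,ok=F)] out:P1(v=0); in:P4
Tick 6: [PARSE:P5(v=20,ok=F), VALIDATE:P4(v=2,ok=F), TRANSFORM:P3(v=95,ok=T), EMIT:-] out:P2(v=0); in:P5
Tick 7: [PARSE:P6(v=7,ok=F), VALIDATE:P5(v=20,ok=F), TRANSFORM:P4(v=0,ok=F), EMIT:P3(v=95,ok=T)] out:-; in:P6
Tick 8: [PARSE:-, VALIDATE:P6(v=7,ok=T), TRANSFORM:P5(v=0,ok=F), EMIT:P4(v=0,ok=F)] out:P3(v=95); in:-
Tick 9: [PARSE:-, VALIDATE:-, TRANSFORM:P6(v=35,ok=T), EMIT:P5(v=0,ok=F)] out:P4(v=0); in:-
Tick 10: [PARSE:-, VALIDATE:-, TRANSFORM:-, EMIT:P6(v=35,ok=T)] out:P5(v=0); in:-
At end of tick 10: ['-', '-', '-', 'P6']

Answer: - - - P6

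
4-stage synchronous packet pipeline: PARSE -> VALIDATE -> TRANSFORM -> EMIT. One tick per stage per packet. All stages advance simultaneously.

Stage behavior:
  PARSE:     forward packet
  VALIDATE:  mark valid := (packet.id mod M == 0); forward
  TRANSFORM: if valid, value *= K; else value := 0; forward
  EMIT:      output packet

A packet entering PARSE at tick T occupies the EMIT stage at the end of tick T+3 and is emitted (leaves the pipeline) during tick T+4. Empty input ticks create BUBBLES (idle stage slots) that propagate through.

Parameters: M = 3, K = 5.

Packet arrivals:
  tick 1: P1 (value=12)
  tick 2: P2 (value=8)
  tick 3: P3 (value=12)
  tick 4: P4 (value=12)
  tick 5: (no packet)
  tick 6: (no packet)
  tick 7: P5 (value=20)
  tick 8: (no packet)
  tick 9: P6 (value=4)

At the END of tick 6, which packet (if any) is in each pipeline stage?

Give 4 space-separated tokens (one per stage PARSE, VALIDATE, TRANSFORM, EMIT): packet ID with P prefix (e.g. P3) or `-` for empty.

Answer: - - P4 P3

Derivation:
Tick 1: [PARSE:P1(v=12,ok=F), VALIDATE:-, TRANSFORM:-, EMIT:-] out:-; in:P1
Tick 2: [PARSE:P2(v=8,ok=F), VALIDATE:P1(v=12,ok=F), TRANSFORM:-, EMIT:-] out:-; in:P2
Tick 3: [PARSE:P3(v=12,ok=F), VALIDATE:P2(v=8,ok=F), TRANSFORM:P1(v=0,ok=F), EMIT:-] out:-; in:P3
Tick 4: [PARSE:P4(v=12,ok=F), VALIDATE:P3(v=12,ok=T), TRANSFORM:P2(v=0,ok=F), EMIT:P1(v=0,ok=F)] out:-; in:P4
Tick 5: [PARSE:-, VALIDATE:P4(v=12,ok=F), TRANSFORM:P3(v=60,ok=T), EMIT:P2(v=0,ok=F)] out:P1(v=0); in:-
Tick 6: [PARSE:-, VALIDATE:-, TRANSFORM:P4(v=0,ok=F), EMIT:P3(v=60,ok=T)] out:P2(v=0); in:-
At end of tick 6: ['-', '-', 'P4', 'P3']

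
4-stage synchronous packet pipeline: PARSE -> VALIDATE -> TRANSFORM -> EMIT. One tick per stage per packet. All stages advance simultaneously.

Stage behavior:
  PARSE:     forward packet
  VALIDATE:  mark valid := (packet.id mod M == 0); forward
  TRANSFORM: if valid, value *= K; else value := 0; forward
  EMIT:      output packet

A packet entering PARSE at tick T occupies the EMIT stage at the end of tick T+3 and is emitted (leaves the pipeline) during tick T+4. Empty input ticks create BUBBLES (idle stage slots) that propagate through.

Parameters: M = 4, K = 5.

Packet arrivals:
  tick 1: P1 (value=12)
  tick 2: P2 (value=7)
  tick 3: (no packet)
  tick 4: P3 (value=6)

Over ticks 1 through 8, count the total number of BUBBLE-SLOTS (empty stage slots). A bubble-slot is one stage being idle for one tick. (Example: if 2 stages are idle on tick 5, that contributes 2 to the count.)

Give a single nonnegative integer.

Tick 1: [PARSE:P1(v=12,ok=F), VALIDATE:-, TRANSFORM:-, EMIT:-] out:-; bubbles=3
Tick 2: [PARSE:P2(v=7,ok=F), VALIDATE:P1(v=12,ok=F), TRANSFORM:-, EMIT:-] out:-; bubbles=2
Tick 3: [PARSE:-, VALIDATE:P2(v=7,ok=F), TRANSFORM:P1(v=0,ok=F), EMIT:-] out:-; bubbles=2
Tick 4: [PARSE:P3(v=6,ok=F), VALIDATE:-, TRANSFORM:P2(v=0,ok=F), EMIT:P1(v=0,ok=F)] out:-; bubbles=1
Tick 5: [PARSE:-, VALIDATE:P3(v=6,ok=F), TRANSFORM:-, EMIT:P2(v=0,ok=F)] out:P1(v=0); bubbles=2
Tick 6: [PARSE:-, VALIDATE:-, TRANSFORM:P3(v=0,ok=F), EMIT:-] out:P2(v=0); bubbles=3
Tick 7: [PARSE:-, VALIDATE:-, TRANSFORM:-, EMIT:P3(v=0,ok=F)] out:-; bubbles=3
Tick 8: [PARSE:-, VALIDATE:-, TRANSFORM:-, EMIT:-] out:P3(v=0); bubbles=4
Total bubble-slots: 20

Answer: 20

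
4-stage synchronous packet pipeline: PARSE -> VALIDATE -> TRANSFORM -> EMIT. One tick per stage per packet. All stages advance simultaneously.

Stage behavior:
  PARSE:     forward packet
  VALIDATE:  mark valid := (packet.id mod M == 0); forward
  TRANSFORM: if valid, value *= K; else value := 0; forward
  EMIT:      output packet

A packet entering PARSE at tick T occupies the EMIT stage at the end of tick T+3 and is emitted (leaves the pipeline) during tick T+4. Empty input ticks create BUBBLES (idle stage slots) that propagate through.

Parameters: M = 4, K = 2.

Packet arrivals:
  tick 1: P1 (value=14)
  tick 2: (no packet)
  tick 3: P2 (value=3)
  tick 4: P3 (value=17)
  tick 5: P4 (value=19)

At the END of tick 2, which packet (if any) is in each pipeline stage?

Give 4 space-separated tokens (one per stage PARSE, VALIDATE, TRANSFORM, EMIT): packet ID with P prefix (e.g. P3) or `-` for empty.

Tick 1: [PARSE:P1(v=14,ok=F), VALIDATE:-, TRANSFORM:-, EMIT:-] out:-; in:P1
Tick 2: [PARSE:-, VALIDATE:P1(v=14,ok=F), TRANSFORM:-, EMIT:-] out:-; in:-
At end of tick 2: ['-', 'P1', '-', '-']

Answer: - P1 - -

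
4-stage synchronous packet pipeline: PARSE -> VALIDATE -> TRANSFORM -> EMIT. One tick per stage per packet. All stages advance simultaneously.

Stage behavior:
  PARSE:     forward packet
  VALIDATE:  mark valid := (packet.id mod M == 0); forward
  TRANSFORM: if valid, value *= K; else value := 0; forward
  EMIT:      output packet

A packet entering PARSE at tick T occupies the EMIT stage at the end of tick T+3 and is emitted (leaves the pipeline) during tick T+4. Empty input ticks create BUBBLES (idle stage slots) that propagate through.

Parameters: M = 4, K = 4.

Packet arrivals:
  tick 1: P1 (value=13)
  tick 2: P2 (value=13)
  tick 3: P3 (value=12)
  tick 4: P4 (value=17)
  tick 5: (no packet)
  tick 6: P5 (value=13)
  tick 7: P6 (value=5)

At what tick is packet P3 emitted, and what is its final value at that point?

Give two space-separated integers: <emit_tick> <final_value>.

Tick 1: [PARSE:P1(v=13,ok=F), VALIDATE:-, TRANSFORM:-, EMIT:-] out:-; in:P1
Tick 2: [PARSE:P2(v=13,ok=F), VALIDATE:P1(v=13,ok=F), TRANSFORM:-, EMIT:-] out:-; in:P2
Tick 3: [PARSE:P3(v=12,ok=F), VALIDATE:P2(v=13,ok=F), TRANSFORM:P1(v=0,ok=F), EMIT:-] out:-; in:P3
Tick 4: [PARSE:P4(v=17,ok=F), VALIDATE:P3(v=12,ok=F), TRANSFORM:P2(v=0,ok=F), EMIT:P1(v=0,ok=F)] out:-; in:P4
Tick 5: [PARSE:-, VALIDATE:P4(v=17,ok=T), TRANSFORM:P3(v=0,ok=F), EMIT:P2(v=0,ok=F)] out:P1(v=0); in:-
Tick 6: [PARSE:P5(v=13,ok=F), VALIDATE:-, TRANSFORM:P4(v=68,ok=T), EMIT:P3(v=0,ok=F)] out:P2(v=0); in:P5
Tick 7: [PARSE:P6(v=5,ok=F), VALIDATE:P5(v=13,ok=F), TRANSFORM:-, EMIT:P4(v=68,ok=T)] out:P3(v=0); in:P6
Tick 8: [PARSE:-, VALIDATE:P6(v=5,ok=F), TRANSFORM:P5(v=0,ok=F), EMIT:-] out:P4(v=68); in:-
Tick 9: [PARSE:-, VALIDATE:-, TRANSFORM:P6(v=0,ok=F), EMIT:P5(v=0,ok=F)] out:-; in:-
Tick 10: [PARSE:-, VALIDATE:-, TRANSFORM:-, EMIT:P6(v=0,ok=F)] out:P5(v=0); in:-
Tick 11: [PARSE:-, VALIDATE:-, TRANSFORM:-, EMIT:-] out:P6(v=0); in:-
P3: arrives tick 3, valid=False (id=3, id%4=3), emit tick 7, final value 0

Answer: 7 0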